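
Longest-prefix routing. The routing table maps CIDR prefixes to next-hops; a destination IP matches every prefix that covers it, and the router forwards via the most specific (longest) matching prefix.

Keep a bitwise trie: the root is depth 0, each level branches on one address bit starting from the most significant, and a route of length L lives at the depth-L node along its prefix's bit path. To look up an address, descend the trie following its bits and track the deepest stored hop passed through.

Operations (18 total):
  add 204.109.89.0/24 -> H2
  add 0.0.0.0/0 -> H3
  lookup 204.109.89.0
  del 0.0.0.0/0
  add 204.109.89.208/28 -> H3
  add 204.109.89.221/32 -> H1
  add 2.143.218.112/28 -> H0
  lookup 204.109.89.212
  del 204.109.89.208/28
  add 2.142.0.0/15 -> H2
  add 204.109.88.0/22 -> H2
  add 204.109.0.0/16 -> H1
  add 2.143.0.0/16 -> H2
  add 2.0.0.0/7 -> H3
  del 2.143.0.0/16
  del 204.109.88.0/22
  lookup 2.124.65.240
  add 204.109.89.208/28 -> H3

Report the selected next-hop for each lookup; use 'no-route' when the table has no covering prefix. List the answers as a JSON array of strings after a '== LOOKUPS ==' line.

Apply in order:
  add 204.109.89.0/24 -> H2 at depth 24
  add 0.0.0.0/0 -> H3 at depth 0
  ? 204.109.89.0  path d0:H3→d1:-→d2:-→d3:-→d4:-→d5:-→d6:-→d7:-→d8:-→d9:-→d10:-→d11:-→d12:-→d13:-→d14:-→d15:-→d16:-→d17:-→d18:-→d19:-→d20:-→d21:-→d22:-→d23:-→d24:H2  best=H2
  del 0.0.0.0/0 (clear depth 0)
  add 204.109.89.208/28 -> H3 at depth 28
  add 204.109.89.221/32 -> H1 at depth 32
  add 2.143.218.112/28 -> H0 at depth 28
  ? 204.109.89.212  path d0:-→d1:-→d2:-→d3:-→d4:-→d5:-→d6:-→d7:-→d8:-→d9:-→d10:-→d11:-→d12:-→d13:-→d14:-→d15:-→d16:-→d17:-→d18:-→d19:-→d20:-→d21:-→d22:-→d23:-→d24:H2→d25:-→d26:-→d27:-→d28:H3  best=H3
  del 204.109.89.208/28 (clear depth 28)
  add 2.142.0.0/15 -> H2 at depth 15
  add 204.109.88.0/22 -> H2 at depth 22
  add 204.109.0.0/16 -> H1 at depth 16
  add 2.143.0.0/16 -> H2 at depth 16
  add 2.0.0.0/7 -> H3 at depth 7
  del 2.143.0.0/16 (clear depth 16)
  del 204.109.88.0/22 (clear depth 22)
  ? 2.124.65.240  path d0:-→d1:-→d2:-→d3:-→d4:-→d5:-→d6:-→d7:H3→d8:-  best=H3
  add 204.109.89.208/28 -> H3 at depth 28

== LOOKUPS ==
["H2","H3","H3"]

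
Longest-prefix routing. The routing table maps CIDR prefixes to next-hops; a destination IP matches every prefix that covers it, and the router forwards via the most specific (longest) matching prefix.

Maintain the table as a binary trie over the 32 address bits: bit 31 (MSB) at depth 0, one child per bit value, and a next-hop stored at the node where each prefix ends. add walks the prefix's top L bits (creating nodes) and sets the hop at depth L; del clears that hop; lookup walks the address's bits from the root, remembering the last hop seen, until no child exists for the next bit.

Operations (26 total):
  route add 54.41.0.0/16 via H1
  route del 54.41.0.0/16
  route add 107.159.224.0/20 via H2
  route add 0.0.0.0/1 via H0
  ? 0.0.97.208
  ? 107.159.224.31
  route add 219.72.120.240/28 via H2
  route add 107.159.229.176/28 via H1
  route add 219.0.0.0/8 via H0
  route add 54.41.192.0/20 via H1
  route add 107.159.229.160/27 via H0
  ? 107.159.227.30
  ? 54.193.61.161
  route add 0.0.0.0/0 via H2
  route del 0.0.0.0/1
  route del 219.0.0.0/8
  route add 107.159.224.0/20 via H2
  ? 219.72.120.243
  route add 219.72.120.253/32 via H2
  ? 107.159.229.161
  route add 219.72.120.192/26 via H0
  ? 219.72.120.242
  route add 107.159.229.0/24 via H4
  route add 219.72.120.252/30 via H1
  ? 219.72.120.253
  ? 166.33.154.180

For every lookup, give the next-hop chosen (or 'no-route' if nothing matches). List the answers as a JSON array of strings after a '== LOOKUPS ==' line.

Apply in order:
  add 54.41.0.0/16 -> H1 at depth 16
  del 54.41.0.0/16 (clear depth 16)
  add 107.159.224.0/20 -> H2 at depth 20
  add 0.0.0.0/1 -> H0 at depth 1
  ? 0.0.97.208  path d0:-→d1:H0→d2:-  best=H0
  ? 107.159.224.31  path d0:-→d1:H0→d2:-→d3:-→d4:-→d5:-→d6:-→d7:-→d8:-→d9:-→d10:-→d11:-→d12:-→d13:-→d14:-→d15:-→d16:-→d17:-→d18:-→d19:-→d20:H2  best=H2
  add 219.72.120.240/28 -> H2 at depth 28
  add 107.159.229.176/28 -> H1 at depth 28
  add 219.0.0.0/8 -> H0 at depth 8
  add 54.41.192.0/20 -> H1 at depth 20
  add 107.159.229.160/27 -> H0 at depth 27
  ? 107.159.227.30  path d0:-→d1:H0→d2:-→d3:-→d4:-→d5:-→d6:-→d7:-→d8:-→d9:-→d10:-→d11:-→d12:-→d13:-→d14:-→d15:-→d16:-→d17:-→d18:-→d19:-→d20:H2→d21:-  best=H2
  ? 54.193.61.161  path d0:-→d1:H0→d2:-→d3:-→d4:-→d5:-→d6:-→d7:-→d8:-  best=H0
  add 0.0.0.0/0 -> H2 at depth 0
  del 0.0.0.0/1 (clear depth 1)
  del 219.0.0.0/8 (clear depth 8)
  add 107.159.224.0/20 -> H2 at depth 20
  ? 219.72.120.243  path d0:H2→d1:-→d2:-→d3:-→d4:-→d5:-→d6:-→d7:-→d8:-→d9:-→d10:-→d11:-→d12:-→d13:-→d14:-→d15:-→d16:-→d17:-→d18:-→d19:-→d20:-→d21:-→d22:-→d23:-→d24:-→d25:-→d26:-→d27:-→d28:H2  best=H2
  add 219.72.120.253/32 -> H2 at depth 32
  ? 107.159.229.161  path d0:H2→d1:-→d2:-→d3:-→d4:-→d5:-→d6:-→d7:-→d8:-→d9:-→d10:-→d11:-→d12:-→d13:-→d14:-→d15:-→d16:-→d17:-→d18:-→d19:-→d20:H2→d21:-→d22:-→d23:-→d24:-→d25:-→d26:-→d27:H0  best=H0
  add 219.72.120.192/26 -> H0 at depth 26
  ? 219.72.120.242  path d0:H2→d1:-→d2:-→d3:-→d4:-→d5:-→d6:-→d7:-→d8:-→d9:-→d10:-→d11:-→d12:-→d13:-→d14:-→d15:-→d16:-→d17:-→d18:-→d19:-→d20:-→d21:-→d22:-→d23:-→d24:-→d25:-→d26:H0→d27:-→d28:H2  best=H2
  add 107.159.229.0/24 -> H4 at depth 24
  add 219.72.120.252/30 -> H1 at depth 30
  ? 219.72.120.253  path d0:H2→d1:-→d2:-→d3:-→d4:-→d5:-→d6:-→d7:-→d8:-→d9:-→d10:-→d11:-→d12:-→d13:-→d14:-→d15:-→d16:-→d17:-→d18:-→d19:-→d20:-→d21:-→d22:-→d23:-→d24:-→d25:-→d26:H0→d27:-→d28:H2→d29:-→d30:H1→d31:-→d32:H2  best=H2
  ? 166.33.154.180  path d0:H2→d1:-  best=H2

== LOOKUPS ==
["H0","H2","H2","H0","H2","H0","H2","H2","H2"]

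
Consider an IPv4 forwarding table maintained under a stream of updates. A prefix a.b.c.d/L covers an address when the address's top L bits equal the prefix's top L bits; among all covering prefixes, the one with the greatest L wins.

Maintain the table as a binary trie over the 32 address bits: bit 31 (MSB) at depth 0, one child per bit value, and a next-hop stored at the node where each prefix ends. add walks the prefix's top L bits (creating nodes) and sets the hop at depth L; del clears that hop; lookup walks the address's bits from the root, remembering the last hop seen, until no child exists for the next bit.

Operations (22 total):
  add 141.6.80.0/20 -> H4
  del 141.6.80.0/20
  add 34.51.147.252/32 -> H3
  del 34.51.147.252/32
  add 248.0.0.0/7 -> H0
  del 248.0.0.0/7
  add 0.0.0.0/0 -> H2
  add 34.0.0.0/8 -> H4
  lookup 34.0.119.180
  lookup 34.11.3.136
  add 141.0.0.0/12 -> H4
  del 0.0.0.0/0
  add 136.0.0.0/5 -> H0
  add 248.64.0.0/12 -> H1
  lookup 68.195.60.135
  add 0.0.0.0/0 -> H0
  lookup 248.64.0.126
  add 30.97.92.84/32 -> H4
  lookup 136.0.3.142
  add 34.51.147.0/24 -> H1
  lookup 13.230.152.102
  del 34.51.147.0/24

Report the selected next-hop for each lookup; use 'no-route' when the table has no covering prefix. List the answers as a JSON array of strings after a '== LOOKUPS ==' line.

Process each operation:
  + 141.6.80.0/20 (H4) depth=20
  - 141.6.80.0/20 clear@20
  + 34.51.147.252/32 (H3) depth=32
  - 34.51.147.252/32 clear@32
  + 248.0.0.0/7 (H0) depth=7
  - 248.0.0.0/7 clear@7
  + 0.0.0.0/0 (H2) depth=0
  + 34.0.0.0/8 (H4) depth=8
  Q 34.0.119.180: descend 0010001000 ; hops seen [H2,H4] ; pick H4
  Q 34.11.3.136: descend 0010001000 ; hops seen [H2,H4] ; pick H4
  + 141.0.0.0/12 (H4) depth=12
  - 0.0.0.0/0 clear@0
  + 136.0.0.0/5 (H0) depth=5
  + 248.64.0.0/12 (H1) depth=12
  Q 68.195.60.135: descend 0 ; hops seen [∅] ; pick no-route
  + 0.0.0.0/0 (H0) depth=0
  Q 248.64.0.126: descend 111110000100 ; hops seen [H0,H1] ; pick H1
  + 30.97.92.84/32 (H4) depth=32
  Q 136.0.3.142: descend 10001 ; hops seen [H0,H0] ; pick H0
  + 34.51.147.0/24 (H1) depth=24
  Q 13.230.152.102: descend 000 ; hops seen [H0] ; pick H0
  - 34.51.147.0/24 clear@24

== LOOKUPS ==
["H4","H4","no-route","H1","H0","H0"]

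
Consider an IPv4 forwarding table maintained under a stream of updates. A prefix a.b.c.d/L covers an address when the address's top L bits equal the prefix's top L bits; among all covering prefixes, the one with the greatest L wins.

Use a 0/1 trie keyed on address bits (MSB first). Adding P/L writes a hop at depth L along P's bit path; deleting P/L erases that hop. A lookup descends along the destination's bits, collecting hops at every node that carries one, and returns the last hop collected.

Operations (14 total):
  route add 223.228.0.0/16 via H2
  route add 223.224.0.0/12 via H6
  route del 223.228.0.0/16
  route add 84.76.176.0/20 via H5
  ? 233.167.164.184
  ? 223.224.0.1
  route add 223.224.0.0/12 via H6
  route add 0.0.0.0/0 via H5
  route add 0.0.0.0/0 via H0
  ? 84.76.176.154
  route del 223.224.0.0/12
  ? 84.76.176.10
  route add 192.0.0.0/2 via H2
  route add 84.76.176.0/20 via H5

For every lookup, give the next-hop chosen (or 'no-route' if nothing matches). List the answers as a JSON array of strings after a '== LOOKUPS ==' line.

Process each operation:
  add 223.228.0.0/16 -> H2 at depth 16
  add 223.224.0.0/12 -> H6 at depth 12
  del 223.228.0.0/16 (clear depth 16)
  add 84.76.176.0/20 -> H5 at depth 20
  Q 233.167.164.184: descend 11 ; hops seen [∅] ; pick no-route
  Q 223.224.0.1: descend 1101111111100 ; hops seen [H6] ; pick H6
  add 223.224.0.0/12 -> H6 at depth 12
  add 0.0.0.0/0 -> H5 at depth 0
  add 0.0.0.0/0 -> H0 at depth 0
  Q 84.76.176.154: descend 01010100010011001011 ; hops seen [H0,H5] ; pick H5
  del 223.224.0.0/12 (clear depth 12)
  Q 84.76.176.10: descend 01010100010011001011 ; hops seen [H0,H5] ; pick H5
  add 192.0.0.0/2 -> H2 at depth 2
  add 84.76.176.0/20 -> H5 at depth 20

== LOOKUPS ==
["no-route","H6","H5","H5"]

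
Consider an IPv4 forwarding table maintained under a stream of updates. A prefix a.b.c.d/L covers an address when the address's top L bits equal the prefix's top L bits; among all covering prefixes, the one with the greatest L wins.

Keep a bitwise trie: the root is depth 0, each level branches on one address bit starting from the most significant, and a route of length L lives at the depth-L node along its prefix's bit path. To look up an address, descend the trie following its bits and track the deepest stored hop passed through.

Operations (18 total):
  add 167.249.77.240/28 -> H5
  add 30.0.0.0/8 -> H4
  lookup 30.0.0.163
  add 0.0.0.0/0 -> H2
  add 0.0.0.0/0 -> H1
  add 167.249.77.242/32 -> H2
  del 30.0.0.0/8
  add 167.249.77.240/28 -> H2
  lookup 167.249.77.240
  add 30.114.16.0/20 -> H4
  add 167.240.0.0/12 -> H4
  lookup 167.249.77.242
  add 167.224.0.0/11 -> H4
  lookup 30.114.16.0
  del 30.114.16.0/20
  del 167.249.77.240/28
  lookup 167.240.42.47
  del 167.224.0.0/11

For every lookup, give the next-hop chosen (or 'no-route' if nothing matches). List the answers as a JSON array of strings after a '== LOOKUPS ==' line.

Apply in order:
  + 167.249.77.240/28 (H5) depth=28
  + 30.0.0.0/8 (H4) depth=8
  lookup 30.0.0.163: bits 00011110 walk d0:-→d1:-→d2:-→d3:-→d4:-→d5:-→d6:-→d7:-→d8:H4 -> H4
  + 0.0.0.0/0 (H2) depth=0
  + 0.0.0.0/0 (H1) depth=0
  + 167.249.77.242/32 (H2) depth=32
  - 30.0.0.0/8 clear@8
  + 167.249.77.240/28 (H2) depth=28
  lookup 167.249.77.240: bits 101001111111100101001101111100 walk d0:H1→d1:-→d2:-→d3:-→d4:-→d5:-→d6:-→d7:-→d8:-→d9:-→d10:-→d11:-→d12:-→d13:-→d14:-→d15:-→d16:-→d17:-→d18:-→d19:-→d20:-→d21:-→d22:-→d23:-→d24:-→d25:-→d26:-→d27:-→d28:H2→d29:-→d30:- -> H2
  + 30.114.16.0/20 (H4) depth=20
  + 167.240.0.0/12 (H4) depth=12
  lookup 167.249.77.242: bits 10100111111110010100110111110010 walk d0:H1→d1:-→d2:-→d3:-→d4:-→d5:-→d6:-→d7:-→d8:-→d9:-→d10:-→d11:-→d12:H4→d13:-→d14:-→d15:-→d16:-→d17:-→d18:-→d19:-→d20:-→d21:-→d22:-→d23:-→d24:-→d25:-→d26:-→d27:-→d28:H2→d29:-→d30:-→d31:-→d32:H2 -> H2
  + 167.224.0.0/11 (H4) depth=11
  lookup 30.114.16.0: bits 00011110011100100001 walk d0:H1→d1:-→d2:-→d3:-→d4:-→d5:-→d6:-→d7:-→d8:-→d9:-→d10:-→d11:-→d12:-→d13:-→d14:-→d15:-→d16:-→d17:-→d18:-→d19:-→d20:H4 -> H4
  - 30.114.16.0/20 clear@20
  - 167.249.77.240/28 clear@28
  lookup 167.240.42.47: bits 101001111111 walk d0:H1→d1:-→d2:-→d3:-→d4:-→d5:-→d6:-→d7:-→d8:-→d9:-→d10:-→d11:H4→d12:H4 -> H4
  - 167.224.0.0/11 clear@11

== LOOKUPS ==
["H4","H2","H2","H4","H4"]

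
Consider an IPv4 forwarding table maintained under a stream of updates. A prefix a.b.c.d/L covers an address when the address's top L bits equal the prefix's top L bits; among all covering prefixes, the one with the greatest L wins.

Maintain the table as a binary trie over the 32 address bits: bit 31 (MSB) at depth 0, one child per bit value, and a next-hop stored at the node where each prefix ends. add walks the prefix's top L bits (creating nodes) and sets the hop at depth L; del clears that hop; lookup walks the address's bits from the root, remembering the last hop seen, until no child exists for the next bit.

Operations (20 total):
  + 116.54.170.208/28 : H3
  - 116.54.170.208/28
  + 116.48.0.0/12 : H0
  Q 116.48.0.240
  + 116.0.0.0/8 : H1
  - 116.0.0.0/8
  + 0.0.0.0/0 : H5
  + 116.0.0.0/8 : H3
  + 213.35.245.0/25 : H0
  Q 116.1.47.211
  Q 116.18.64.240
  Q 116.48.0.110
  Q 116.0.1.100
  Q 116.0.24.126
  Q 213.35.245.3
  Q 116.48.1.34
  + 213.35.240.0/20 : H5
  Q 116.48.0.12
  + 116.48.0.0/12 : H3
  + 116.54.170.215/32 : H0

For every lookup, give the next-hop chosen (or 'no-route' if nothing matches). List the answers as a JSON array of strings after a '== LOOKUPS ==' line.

Trace:
  + 116.54.170.208/28 (H3) depth=28
  - 116.54.170.208/28 clear@28
  + 116.48.0.0/12 (H0) depth=12
  lookup 116.48.0.240: bits 0111010000110 walk d0:-→d1:-→d2:-→d3:-→d4:-→d5:-→d6:-→d7:-→d8:-→d9:-→d10:-→d11:-→d12:H0→d13:- -> H0
  + 116.0.0.0/8 (H1) depth=8
  - 116.0.0.0/8 clear@8
  + 0.0.0.0/0 (H5) depth=0
  + 116.0.0.0/8 (H3) depth=8
  + 213.35.245.0/25 (H0) depth=25
  lookup 116.1.47.211: bits 0111010000 walk d0:H5→d1:-→d2:-→d3:-→d4:-→d5:-→d6:-→d7:-→d8:H3→d9:-→d10:- -> H3
  lookup 116.18.64.240: bits 0111010000 walk d0:H5→d1:-→d2:-→d3:-→d4:-→d5:-→d6:-→d7:-→d8:H3→d9:-→d10:- -> H3
  lookup 116.48.0.110: bits 0111010000110 walk d0:H5→d1:-→d2:-→d3:-→d4:-→d5:-→d6:-→d7:-→d8:H3→d9:-→d10:-→d11:-→d12:H0→d13:- -> H0
  lookup 116.0.1.100: bits 0111010000 walk d0:H5→d1:-→d2:-→d3:-→d4:-→d5:-→d6:-→d7:-→d8:H3→d9:-→d10:- -> H3
  lookup 116.0.24.126: bits 0111010000 walk d0:H5→d1:-→d2:-→d3:-→d4:-→d5:-→d6:-→d7:-→d8:H3→d9:-→d10:- -> H3
  lookup 213.35.245.3: bits 1101010100100011111101010 walk d0:H5→d1:-→d2:-→d3:-→d4:-→d5:-→d6:-→d7:-→d8:-→d9:-→d10:-→d11:-→d12:-→d13:-→d14:-→d15:-→d16:-→d17:-→d18:-→d19:-→d20:-→d21:-→d22:-→d23:-→d24:-→d25:H0 -> H0
  lookup 116.48.1.34: bits 0111010000110 walk d0:H5→d1:-→d2:-→d3:-→d4:-→d5:-→d6:-→d7:-→d8:H3→d9:-→d10:-→d11:-→d12:H0→d13:- -> H0
  + 213.35.240.0/20 (H5) depth=20
  lookup 116.48.0.12: bits 0111010000110 walk d0:H5→d1:-→d2:-→d3:-→d4:-→d5:-→d6:-→d7:-→d8:H3→d9:-→d10:-→d11:-→d12:H0→d13:- -> H0
  + 116.48.0.0/12 (H3) depth=12
  + 116.54.170.215/32 (H0) depth=32

== LOOKUPS ==
["H0","H3","H3","H0","H3","H3","H0","H0","H0"]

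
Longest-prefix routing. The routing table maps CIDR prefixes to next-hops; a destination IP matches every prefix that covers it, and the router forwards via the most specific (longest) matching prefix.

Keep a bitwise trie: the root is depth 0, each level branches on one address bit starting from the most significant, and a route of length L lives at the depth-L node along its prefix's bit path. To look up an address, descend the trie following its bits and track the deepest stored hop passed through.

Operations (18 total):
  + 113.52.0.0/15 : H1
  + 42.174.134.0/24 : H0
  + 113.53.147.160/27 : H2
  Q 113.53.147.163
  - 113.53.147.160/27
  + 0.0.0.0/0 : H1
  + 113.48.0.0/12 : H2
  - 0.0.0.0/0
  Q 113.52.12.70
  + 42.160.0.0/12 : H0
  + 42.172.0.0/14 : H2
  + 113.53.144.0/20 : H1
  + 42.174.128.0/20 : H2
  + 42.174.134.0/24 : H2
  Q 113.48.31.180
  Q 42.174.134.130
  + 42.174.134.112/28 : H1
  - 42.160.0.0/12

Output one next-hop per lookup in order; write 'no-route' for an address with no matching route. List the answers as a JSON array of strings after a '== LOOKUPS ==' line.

Process each operation:
  + 113.52.0.0/15 (H1) depth=15
  + 42.174.134.0/24 (H0) depth=24
  + 113.53.147.160/27 (H2) depth=27
  Q 113.53.147.163: descend 011100010011010110010011101 ; hops seen [H1,H2] ; pick H2
  del 113.53.147.160/27 (clear depth 27)
  + 0.0.0.0/0 (H1) depth=0
  + 113.48.0.0/12 (H2) depth=12
  del 0.0.0.0/0 (clear depth 0)
  Q 113.52.12.70: descend 011100010011010 ; hops seen [H2,H1] ; pick H1
  + 42.160.0.0/12 (H0) depth=12
  + 42.172.0.0/14 (H2) depth=14
  + 113.53.144.0/20 (H1) depth=20
  + 42.174.128.0/20 (H2) depth=20
  + 42.174.134.0/24 (H2) depth=24
  Q 113.48.31.180: descend 0111000100110 ; hops seen [H2] ; pick H2
  Q 42.174.134.130: descend 001010101010111010000110 ; hops seen [H0,H2,H2,H2] ; pick H2
  + 42.174.134.112/28 (H1) depth=28
  del 42.160.0.0/12 (clear depth 12)

== LOOKUPS ==
["H2","H1","H2","H2"]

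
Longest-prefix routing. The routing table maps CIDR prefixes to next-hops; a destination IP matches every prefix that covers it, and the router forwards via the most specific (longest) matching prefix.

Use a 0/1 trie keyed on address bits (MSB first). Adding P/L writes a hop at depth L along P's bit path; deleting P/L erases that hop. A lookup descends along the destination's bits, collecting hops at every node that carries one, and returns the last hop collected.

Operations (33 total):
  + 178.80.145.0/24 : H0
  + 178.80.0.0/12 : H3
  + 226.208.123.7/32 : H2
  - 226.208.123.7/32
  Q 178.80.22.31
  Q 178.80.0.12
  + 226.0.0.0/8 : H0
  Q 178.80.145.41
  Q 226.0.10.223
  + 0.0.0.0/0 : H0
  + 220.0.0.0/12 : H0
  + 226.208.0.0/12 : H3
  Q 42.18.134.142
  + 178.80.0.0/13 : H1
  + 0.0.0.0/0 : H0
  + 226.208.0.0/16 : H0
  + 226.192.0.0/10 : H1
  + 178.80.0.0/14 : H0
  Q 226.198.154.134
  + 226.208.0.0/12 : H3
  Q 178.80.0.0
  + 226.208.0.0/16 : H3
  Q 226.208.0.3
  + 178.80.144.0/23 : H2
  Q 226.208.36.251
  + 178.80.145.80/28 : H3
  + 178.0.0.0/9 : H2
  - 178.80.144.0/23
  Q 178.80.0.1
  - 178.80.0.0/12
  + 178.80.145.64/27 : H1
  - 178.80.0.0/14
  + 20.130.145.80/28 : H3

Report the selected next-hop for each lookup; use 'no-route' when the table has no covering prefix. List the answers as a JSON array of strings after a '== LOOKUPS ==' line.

Apply in order:
  + 178.80.145.0/24 (H0) depth=24
  + 178.80.0.0/12 (H3) depth=12
  + 226.208.123.7/32 (H2) depth=32
  del 226.208.123.7/32 (clear depth 32)
  lookup 178.80.22.31: bits 1011001001010000 walk d0:-→d1:-→d2:-→d3:-→d4:-→d5:-→d6:-→d7:-→d8:-→d9:-→d10:-→d11:-→d12:H3→d13:-→d14:-→d15:-→d16:- -> H3
  lookup 178.80.0.12: bits 1011001001010000 walk d0:-→d1:-→d2:-→d3:-→d4:-→d5:-→d6:-→d7:-→d8:-→d9:-→d10:-→d11:-→d12:H3→d13:-→d14:-→d15:-→d16:- -> H3
  + 226.0.0.0/8 (H0) depth=8
  lookup 178.80.145.41: bits 101100100101000010010001 walk d0:-→d1:-→d2:-→d3:-→d4:-→d5:-→d6:-→d7:-→d8:-→d9:-→d10:-→d11:-→d12:H3→d13:-→d14:-→d15:-→d16:-→d17:-→d18:-→d19:-→d20:-→d21:-→d22:-→d23:-→d24:H0 -> H0
  lookup 226.0.10.223: bits 11100010 walk d0:-→d1:-→d2:-→d3:-→d4:-→d5:-→d6:-→d7:-→d8:H0 -> H0
  + 0.0.0.0/0 (H0) depth=0
  + 220.0.0.0/12 (H0) depth=12
  + 226.208.0.0/12 (H3) depth=12
  lookup 42.18.134.142: bits ε walk d0:H0 -> H0
  + 178.80.0.0/13 (H1) depth=13
  + 0.0.0.0/0 (H0) depth=0
  + 226.208.0.0/16 (H0) depth=16
  + 226.192.0.0/10 (H1) depth=10
  + 178.80.0.0/14 (H0) depth=14
  lookup 226.198.154.134: bits 11100010110 walk d0:H0→d1:-→d2:-→d3:-→d4:-→d5:-→d6:-→d7:-→d8:H0→d9:-→d10:H1→d11:- -> H1
  + 226.208.0.0/12 (H3) depth=12
  lookup 178.80.0.0: bits 1011001001010000 walk d0:H0→d1:-→d2:-→d3:-→d4:-→d5:-→d6:-→d7:-→d8:-→d9:-→d10:-→d11:-→d12:H3→d13:H1→d14:H0→d15:-→d16:- -> H0
  + 226.208.0.0/16 (H3) depth=16
  lookup 226.208.0.3: bits 11100010110100000 walk d0:H0→d1:-→d2:-→d3:-→d4:-→d5:-→d6:-→d7:-→d8:H0→d9:-→d10:H1→d11:-→d12:H3→d13:-→d14:-→d15:-→d16:H3→d17:- -> H3
  + 178.80.144.0/23 (H2) depth=23
  lookup 226.208.36.251: bits 11100010110100000 walk d0:H0→d1:-→d2:-→d3:-→d4:-→d5:-→d6:-→d7:-→d8:H0→d9:-→d10:H1→d11:-→d12:H3→d13:-→d14:-→d15:-→d16:H3→d17:- -> H3
  + 178.80.145.80/28 (H3) depth=28
  + 178.0.0.0/9 (H2) depth=9
  del 178.80.144.0/23 (clear depth 23)
  lookup 178.80.0.1: bits 1011001001010000 walk d0:H0→d1:-→d2:-→d3:-→d4:-→d5:-→d6:-→d7:-→d8:-→d9:H2→d10:-→d11:-→d12:H3→d13:H1→d14:H0→d15:-→d16:- -> H0
  del 178.80.0.0/12 (clear depth 12)
  + 178.80.145.64/27 (H1) depth=27
  del 178.80.0.0/14 (clear depth 14)
  + 20.130.145.80/28 (H3) depth=28

== LOOKUPS ==
["H3","H3","H0","H0","H0","H1","H0","H3","H3","H0"]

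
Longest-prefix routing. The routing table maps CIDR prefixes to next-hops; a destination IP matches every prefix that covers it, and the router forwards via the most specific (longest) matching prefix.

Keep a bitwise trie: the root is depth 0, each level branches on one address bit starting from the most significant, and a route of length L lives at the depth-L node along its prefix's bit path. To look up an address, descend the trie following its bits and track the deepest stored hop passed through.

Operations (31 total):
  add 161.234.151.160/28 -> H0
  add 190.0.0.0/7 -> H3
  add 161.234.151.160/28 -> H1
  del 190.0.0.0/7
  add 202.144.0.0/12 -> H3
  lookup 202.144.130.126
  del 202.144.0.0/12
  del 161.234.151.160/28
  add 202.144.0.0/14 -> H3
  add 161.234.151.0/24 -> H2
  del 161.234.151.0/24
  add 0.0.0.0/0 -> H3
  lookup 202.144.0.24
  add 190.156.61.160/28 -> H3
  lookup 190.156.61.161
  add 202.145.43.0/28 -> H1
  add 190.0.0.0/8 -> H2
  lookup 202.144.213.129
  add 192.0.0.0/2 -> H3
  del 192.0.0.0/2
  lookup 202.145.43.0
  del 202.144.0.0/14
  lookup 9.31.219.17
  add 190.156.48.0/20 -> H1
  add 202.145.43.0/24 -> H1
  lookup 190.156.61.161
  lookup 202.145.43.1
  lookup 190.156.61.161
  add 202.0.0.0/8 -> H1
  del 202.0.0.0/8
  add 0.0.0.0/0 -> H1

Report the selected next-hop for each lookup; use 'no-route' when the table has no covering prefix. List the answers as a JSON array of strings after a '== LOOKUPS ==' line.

Apply in order:
  + 161.234.151.160/28 (H0) depth=28
  + 190.0.0.0/7 (H3) depth=7
  + 161.234.151.160/28 (H1) depth=28
  del 190.0.0.0/7 (clear depth 7)
  + 202.144.0.0/12 (H3) depth=12
  ? 202.144.130.126  path d0:-→d1:-→d2:-→d3:-→d4:-→d5:-→d6:-→d7:-→d8:-→d9:-→d10:-→d11:-→d12:H3  best=H3
  del 202.144.0.0/12 (clear depth 12)
  del 161.234.151.160/28 (clear depth 28)
  + 202.144.0.0/14 (H3) depth=14
  + 161.234.151.0/24 (H2) depth=24
  del 161.234.151.0/24 (clear depth 24)
  + 0.0.0.0/0 (H3) depth=0
  ? 202.144.0.24  path d0:H3→d1:-→d2:-→d3:-→d4:-→d5:-→d6:-→d7:-→d8:-→d9:-→d10:-→d11:-→d12:-→d13:-→d14:H3  best=H3
  + 190.156.61.160/28 (H3) depth=28
  ? 190.156.61.161  path d0:H3→d1:-→d2:-→d3:-→d4:-→d5:-→d6:-→d7:-→d8:-→d9:-→d10:-→d11:-→d12:-→d13:-→d14:-→d15:-→d16:-→d17:-→d18:-→d19:-→d20:-→d21:-→d22:-→d23:-→d24:-→d25:-→d26:-→d27:-→d28:H3  best=H3
  + 202.145.43.0/28 (H1) depth=28
  + 190.0.0.0/8 (H2) depth=8
  ? 202.144.213.129  path d0:H3→d1:-→d2:-→d3:-→d4:-→d5:-→d6:-→d7:-→d8:-→d9:-→d10:-→d11:-→d12:-→d13:-→d14:H3→d15:-  best=H3
  + 192.0.0.0/2 (H3) depth=2
  del 192.0.0.0/2 (clear depth 2)
  ? 202.145.43.0  path d0:H3→d1:-→d2:-→d3:-→d4:-→d5:-→d6:-→d7:-→d8:-→d9:-→d10:-→d11:-→d12:-→d13:-→d14:H3→d15:-→d16:-→d17:-→d18:-→d19:-→d20:-→d21:-→d22:-→d23:-→d24:-→d25:-→d26:-→d27:-→d28:H1  best=H1
  del 202.144.0.0/14 (clear depth 14)
  ? 9.31.219.17  path d0:H3  best=H3
  + 190.156.48.0/20 (H1) depth=20
  + 202.145.43.0/24 (H1) depth=24
  ? 190.156.61.161  path d0:H3→d1:-→d2:-→d3:-→d4:-→d5:-→d6:-→d7:-→d8:H2→d9:-→d10:-→d11:-→d12:-→d13:-→d14:-→d15:-→d16:-→d17:-→d18:-→d19:-→d20:H1→d21:-→d22:-→d23:-→d24:-→d25:-→d26:-→d27:-→d28:H3  best=H3
  ? 202.145.43.1  path d0:H3→d1:-→d2:-→d3:-→d4:-→d5:-→d6:-→d7:-→d8:-→d9:-→d10:-→d11:-→d12:-→d13:-→d14:-→d15:-→d16:-→d17:-→d18:-→d19:-→d20:-→d21:-→d22:-→d23:-→d24:H1→d25:-→d26:-→d27:-→d28:H1  best=H1
  ? 190.156.61.161  path d0:H3→d1:-→d2:-→d3:-→d4:-→d5:-→d6:-→d7:-→d8:H2→d9:-→d10:-→d11:-→d12:-→d13:-→d14:-→d15:-→d16:-→d17:-→d18:-→d19:-→d20:H1→d21:-→d22:-→d23:-→d24:-→d25:-→d26:-→d27:-→d28:H3  best=H3
  + 202.0.0.0/8 (H1) depth=8
  del 202.0.0.0/8 (clear depth 8)
  + 0.0.0.0/0 (H1) depth=0

== LOOKUPS ==
["H3","H3","H3","H3","H1","H3","H3","H1","H3"]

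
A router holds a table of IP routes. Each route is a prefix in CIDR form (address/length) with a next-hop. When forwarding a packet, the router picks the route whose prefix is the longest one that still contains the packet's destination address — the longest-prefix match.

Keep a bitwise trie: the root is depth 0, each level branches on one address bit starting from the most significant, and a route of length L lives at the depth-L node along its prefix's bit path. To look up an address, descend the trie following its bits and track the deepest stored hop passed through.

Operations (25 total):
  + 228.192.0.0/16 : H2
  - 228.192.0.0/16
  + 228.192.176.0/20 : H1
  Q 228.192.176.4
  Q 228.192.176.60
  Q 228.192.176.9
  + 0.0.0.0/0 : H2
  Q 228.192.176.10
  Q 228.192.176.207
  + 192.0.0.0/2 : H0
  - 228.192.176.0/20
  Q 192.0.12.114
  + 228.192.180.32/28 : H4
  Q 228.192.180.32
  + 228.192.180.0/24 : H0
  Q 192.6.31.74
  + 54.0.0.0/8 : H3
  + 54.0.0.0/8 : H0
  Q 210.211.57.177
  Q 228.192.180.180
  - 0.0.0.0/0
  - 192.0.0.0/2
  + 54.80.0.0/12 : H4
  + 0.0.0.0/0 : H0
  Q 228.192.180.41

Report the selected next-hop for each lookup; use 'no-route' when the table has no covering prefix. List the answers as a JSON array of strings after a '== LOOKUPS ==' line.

Apply in order:
  add 228.192.0.0/16 -> H2 at depth 16
  del 228.192.0.0/16 (clear depth 16)
  add 228.192.176.0/20 -> H1 at depth 20
  Q 228.192.176.4: descend 11100100110000001011 ; hops seen [H1] ; pick H1
  Q 228.192.176.60: descend 11100100110000001011 ; hops seen [H1] ; pick H1
  Q 228.192.176.9: descend 11100100110000001011 ; hops seen [H1] ; pick H1
  add 0.0.0.0/0 -> H2 at depth 0
  Q 228.192.176.10: descend 11100100110000001011 ; hops seen [H2,H1] ; pick H1
  Q 228.192.176.207: descend 11100100110000001011 ; hops seen [H2,H1] ; pick H1
  add 192.0.0.0/2 -> H0 at depth 2
  del 228.192.176.0/20 (clear depth 20)
  Q 192.0.12.114: descend 11 ; hops seen [H2,H0] ; pick H0
  add 228.192.180.32/28 -> H4 at depth 28
  Q 228.192.180.32: descend 1110010011000000101101000010 ; hops seen [H2,H0,H4] ; pick H4
  add 228.192.180.0/24 -> H0 at depth 24
  Q 192.6.31.74: descend 11 ; hops seen [H2,H0] ; pick H0
  add 54.0.0.0/8 -> H3 at depth 8
  add 54.0.0.0/8 -> H0 at depth 8
  Q 210.211.57.177: descend 11 ; hops seen [H2,H0] ; pick H0
  Q 228.192.180.180: descend 111001001100000010110100 ; hops seen [H2,H0,H0] ; pick H0
  del 0.0.0.0/0 (clear depth 0)
  del 192.0.0.0/2 (clear depth 2)
  add 54.80.0.0/12 -> H4 at depth 12
  add 0.0.0.0/0 -> H0 at depth 0
  Q 228.192.180.41: descend 1110010011000000101101000010 ; hops seen [H0,H0,H4] ; pick H4

== LOOKUPS ==
["H1","H1","H1","H1","H1","H0","H4","H0","H0","H0","H4"]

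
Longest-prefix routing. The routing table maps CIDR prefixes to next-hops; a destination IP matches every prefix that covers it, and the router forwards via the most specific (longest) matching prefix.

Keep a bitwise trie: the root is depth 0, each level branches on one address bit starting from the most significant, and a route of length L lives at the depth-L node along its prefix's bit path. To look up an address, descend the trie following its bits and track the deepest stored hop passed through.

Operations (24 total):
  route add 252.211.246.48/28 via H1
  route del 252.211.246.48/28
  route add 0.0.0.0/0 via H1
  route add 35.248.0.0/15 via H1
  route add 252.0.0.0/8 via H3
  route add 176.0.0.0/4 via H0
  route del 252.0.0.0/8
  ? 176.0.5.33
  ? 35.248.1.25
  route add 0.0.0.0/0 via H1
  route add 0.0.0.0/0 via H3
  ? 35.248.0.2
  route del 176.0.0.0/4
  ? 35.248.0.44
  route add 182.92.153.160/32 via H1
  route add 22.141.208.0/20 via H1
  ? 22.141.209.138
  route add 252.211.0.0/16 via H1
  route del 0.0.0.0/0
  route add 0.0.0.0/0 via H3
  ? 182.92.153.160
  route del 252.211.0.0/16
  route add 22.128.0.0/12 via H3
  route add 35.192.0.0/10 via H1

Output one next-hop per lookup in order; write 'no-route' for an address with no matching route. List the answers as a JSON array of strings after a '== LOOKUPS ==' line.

Process each operation:
  add 252.211.246.48/28 -> H1 at depth 28
  - 252.211.246.48/28 clear@28
  add 0.0.0.0/0 -> H1 at depth 0
  add 35.248.0.0/15 -> H1 at depth 15
  add 252.0.0.0/8 -> H3 at depth 8
  add 176.0.0.0/4 -> H0 at depth 4
  - 252.0.0.0/8 clear@8
  Q 176.0.5.33: descend 1011 ; hops seen [H1,H0] ; pick H0
  Q 35.248.1.25: descend 001000111111100 ; hops seen [H1,H1] ; pick H1
  add 0.0.0.0/0 -> H1 at depth 0
  add 0.0.0.0/0 -> H3 at depth 0
  Q 35.248.0.2: descend 001000111111100 ; hops seen [H3,H1] ; pick H1
  - 176.0.0.0/4 clear@4
  Q 35.248.0.44: descend 001000111111100 ; hops seen [H3,H1] ; pick H1
  add 182.92.153.160/32 -> H1 at depth 32
  add 22.141.208.0/20 -> H1 at depth 20
  Q 22.141.209.138: descend 00010110100011011101 ; hops seen [H3,H1] ; pick H1
  add 252.211.0.0/16 -> H1 at depth 16
  - 0.0.0.0/0 clear@0
  add 0.0.0.0/0 -> H3 at depth 0
  Q 182.92.153.160: descend 10110110010111001001100110100000 ; hops seen [H3,H1] ; pick H1
  - 252.211.0.0/16 clear@16
  add 22.128.0.0/12 -> H3 at depth 12
  add 35.192.0.0/10 -> H1 at depth 10

== LOOKUPS ==
["H0","H1","H1","H1","H1","H1"]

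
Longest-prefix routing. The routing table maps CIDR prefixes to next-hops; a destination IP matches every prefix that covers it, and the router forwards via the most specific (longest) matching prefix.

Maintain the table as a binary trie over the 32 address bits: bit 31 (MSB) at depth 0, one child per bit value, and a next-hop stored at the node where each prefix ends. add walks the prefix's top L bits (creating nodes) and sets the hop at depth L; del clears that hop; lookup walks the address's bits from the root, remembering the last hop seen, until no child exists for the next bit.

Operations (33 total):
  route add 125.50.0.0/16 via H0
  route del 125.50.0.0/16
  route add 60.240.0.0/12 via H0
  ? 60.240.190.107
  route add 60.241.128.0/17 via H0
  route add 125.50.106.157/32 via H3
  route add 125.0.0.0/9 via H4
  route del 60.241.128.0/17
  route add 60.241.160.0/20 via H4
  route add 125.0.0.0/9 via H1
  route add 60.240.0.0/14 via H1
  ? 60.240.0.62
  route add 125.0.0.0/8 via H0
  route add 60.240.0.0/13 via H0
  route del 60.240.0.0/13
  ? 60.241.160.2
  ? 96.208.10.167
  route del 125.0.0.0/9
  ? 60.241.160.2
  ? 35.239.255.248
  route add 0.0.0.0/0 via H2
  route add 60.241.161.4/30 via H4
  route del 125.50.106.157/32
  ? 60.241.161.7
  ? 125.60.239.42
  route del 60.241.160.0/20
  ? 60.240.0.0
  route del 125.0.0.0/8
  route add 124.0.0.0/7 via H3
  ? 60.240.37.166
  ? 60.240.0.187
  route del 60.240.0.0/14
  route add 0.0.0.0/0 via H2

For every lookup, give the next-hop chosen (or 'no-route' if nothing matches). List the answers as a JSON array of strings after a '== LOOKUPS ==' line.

Trace:
  add 125.50.0.0/16 -> H0 at depth 16
  del 125.50.0.0/16 (clear depth 16)
  add 60.240.0.0/12 -> H0 at depth 12
  lookup 60.240.190.107: bits 001111001111 walk d0:-→d1:-→d2:-→d3:-→d4:-→d5:-→d6:-→d7:-→d8:-→d9:-→d10:-→d11:-→d12:H0 -> H0
  add 60.241.128.0/17 -> H0 at depth 17
  add 125.50.106.157/32 -> H3 at depth 32
  add 125.0.0.0/9 -> H4 at depth 9
  del 60.241.128.0/17 (clear depth 17)
  add 60.241.160.0/20 -> H4 at depth 20
  add 125.0.0.0/9 -> H1 at depth 9
  add 60.240.0.0/14 -> H1 at depth 14
  lookup 60.240.0.62: bits 001111001111000 walk d0:-→d1:-→d2:-→d3:-→d4:-→d5:-→d6:-→d7:-→d8:-→d9:-→d10:-→d11:-→d12:H0→d13:-→d14:H1→d15:- -> H1
  add 125.0.0.0/8 -> H0 at depth 8
  add 60.240.0.0/13 -> H0 at depth 13
  del 60.240.0.0/13 (clear depth 13)
  lookup 60.241.160.2: bits 00111100111100011010 walk d0:-→d1:-→d2:-→d3:-→d4:-→d5:-→d6:-→d7:-→d8:-→d9:-→d10:-→d11:-→d12:H0→d13:-→d14:H1→d15:-→d16:-→d17:-→d18:-→d19:-→d20:H4 -> H4
  lookup 96.208.10.167: bits 011 walk d0:-→d1:-→d2:-→d3:- -> no-route
  del 125.0.0.0/9 (clear depth 9)
  lookup 60.241.160.2: bits 00111100111100011010 walk d0:-→d1:-→d2:-→d3:-→d4:-→d5:-→d6:-→d7:-→d8:-→d9:-→d10:-→d11:-→d12:H0→d13:-→d14:H1→d15:-→d16:-→d17:-→d18:-→d19:-→d20:H4 -> H4
  lookup 35.239.255.248: bits 001 walk d0:-→d1:-→d2:-→d3:- -> no-route
  add 0.0.0.0/0 -> H2 at depth 0
  add 60.241.161.4/30 -> H4 at depth 30
  del 125.50.106.157/32 (clear depth 32)
  lookup 60.241.161.7: bits 001111001111000110100001000001 walk d0:H2→d1:-→d2:-→d3:-→d4:-→d5:-→d6:-→d7:-→d8:-→d9:-→d10:-→d11:-→d12:H0→d13:-→d14:H1→d15:-→d16:-→d17:-→d18:-→d19:-→d20:H4→d21:-→d22:-→d23:-→d24:-→d25:-→d26:-→d27:-→d28:-→d29:-→d30:H4 -> H4
  lookup 125.60.239.42: bits 011111010011 walk d0:H2→d1:-→d2:-→d3:-→d4:-→d5:-→d6:-→d7:-→d8:H0→d9:-→d10:-→d11:-→d12:- -> H0
  del 60.241.160.0/20 (clear depth 20)
  lookup 60.240.0.0: bits 001111001111000 walk d0:H2→d1:-→d2:-→d3:-→d4:-→d5:-→d6:-→d7:-→d8:-→d9:-→d10:-→d11:-→d12:H0→d13:-→d14:H1→d15:- -> H1
  del 125.0.0.0/8 (clear depth 8)
  add 124.0.0.0/7 -> H3 at depth 7
  lookup 60.240.37.166: bits 001111001111000 walk d0:H2→d1:-→d2:-→d3:-→d4:-→d5:-→d6:-→d7:-→d8:-→d9:-→d10:-→d11:-→d12:H0→d13:-→d14:H1→d15:- -> H1
  lookup 60.240.0.187: bits 001111001111000 walk d0:H2→d1:-→d2:-→d3:-→d4:-→d5:-→d6:-→d7:-→d8:-→d9:-→d10:-→d11:-→d12:H0→d13:-→d14:H1→d15:- -> H1
  del 60.240.0.0/14 (clear depth 14)
  add 0.0.0.0/0 -> H2 at depth 0

== LOOKUPS ==
["H0","H1","H4","no-route","H4","no-route","H4","H0","H1","H1","H1"]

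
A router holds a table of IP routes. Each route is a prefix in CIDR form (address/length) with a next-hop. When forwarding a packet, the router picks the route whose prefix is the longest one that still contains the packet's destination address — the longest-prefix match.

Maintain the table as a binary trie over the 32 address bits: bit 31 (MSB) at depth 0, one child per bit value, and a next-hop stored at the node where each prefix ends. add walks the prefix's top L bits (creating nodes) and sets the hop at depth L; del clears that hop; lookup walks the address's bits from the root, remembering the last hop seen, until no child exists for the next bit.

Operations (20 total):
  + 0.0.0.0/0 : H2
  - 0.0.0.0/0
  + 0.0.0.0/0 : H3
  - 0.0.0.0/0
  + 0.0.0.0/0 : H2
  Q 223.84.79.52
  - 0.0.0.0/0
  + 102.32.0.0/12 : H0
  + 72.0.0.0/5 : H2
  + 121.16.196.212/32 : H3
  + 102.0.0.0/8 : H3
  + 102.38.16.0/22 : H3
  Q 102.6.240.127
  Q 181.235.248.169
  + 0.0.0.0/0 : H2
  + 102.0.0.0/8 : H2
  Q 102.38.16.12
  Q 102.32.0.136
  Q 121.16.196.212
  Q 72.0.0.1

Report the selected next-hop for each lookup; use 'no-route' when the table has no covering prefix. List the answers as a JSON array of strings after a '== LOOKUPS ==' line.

Process each operation:
  + 0.0.0.0/0 (H2) depth=0
  del 0.0.0.0/0 (clear depth 0)
  + 0.0.0.0/0 (H3) depth=0
  del 0.0.0.0/0 (clear depth 0)
  + 0.0.0.0/0 (H2) depth=0
  Q 223.84.79.52: descend ε ; hops seen [H2] ; pick H2
  del 0.0.0.0/0 (clear depth 0)
  + 102.32.0.0/12 (H0) depth=12
  + 72.0.0.0/5 (H2) depth=5
  + 121.16.196.212/32 (H3) depth=32
  + 102.0.0.0/8 (H3) depth=8
  + 102.38.16.0/22 (H3) depth=22
  Q 102.6.240.127: descend 0110011000 ; hops seen [H3] ; pick H3
  Q 181.235.248.169: descend ε ; hops seen [∅] ; pick no-route
  + 0.0.0.0/0 (H2) depth=0
  + 102.0.0.0/8 (H2) depth=8
  Q 102.38.16.12: descend 0110011000100110000100 ; hops seen [H2,H2,H0,H3] ; pick H3
  Q 102.32.0.136: descend 0110011000100 ; hops seen [H2,H2,H0] ; pick H0
  Q 121.16.196.212: descend 01111001000100001100010011010100 ; hops seen [H2,H3] ; pick H3
  Q 72.0.0.1: descend 01001 ; hops seen [H2,H2] ; pick H2

== LOOKUPS ==
["H2","H3","no-route","H3","H0","H3","H2"]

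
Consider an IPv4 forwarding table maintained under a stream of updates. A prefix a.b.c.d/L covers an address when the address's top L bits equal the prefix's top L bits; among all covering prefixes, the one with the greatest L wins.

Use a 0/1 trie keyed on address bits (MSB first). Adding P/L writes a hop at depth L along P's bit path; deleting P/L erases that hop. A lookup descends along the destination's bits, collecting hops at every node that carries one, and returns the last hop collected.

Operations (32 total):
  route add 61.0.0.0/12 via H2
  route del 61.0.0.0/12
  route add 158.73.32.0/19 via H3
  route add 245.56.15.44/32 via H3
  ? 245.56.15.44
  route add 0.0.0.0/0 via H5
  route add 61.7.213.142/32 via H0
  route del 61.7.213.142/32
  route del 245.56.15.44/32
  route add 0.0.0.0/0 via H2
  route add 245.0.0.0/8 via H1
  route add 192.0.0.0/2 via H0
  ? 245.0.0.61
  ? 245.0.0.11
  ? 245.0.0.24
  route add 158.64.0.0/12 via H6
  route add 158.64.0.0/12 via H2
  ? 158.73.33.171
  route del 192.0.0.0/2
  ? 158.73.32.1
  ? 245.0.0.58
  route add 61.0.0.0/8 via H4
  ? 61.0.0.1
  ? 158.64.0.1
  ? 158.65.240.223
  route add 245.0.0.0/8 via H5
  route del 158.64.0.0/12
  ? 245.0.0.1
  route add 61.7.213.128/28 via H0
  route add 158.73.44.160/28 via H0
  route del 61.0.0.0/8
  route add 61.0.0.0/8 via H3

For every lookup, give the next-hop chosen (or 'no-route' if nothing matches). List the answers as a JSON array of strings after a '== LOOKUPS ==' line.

Trace:
  + 61.0.0.0/12 (H2) depth=12
  del 61.0.0.0/12 (clear depth 12)
  + 158.73.32.0/19 (H3) depth=19
  + 245.56.15.44/32 (H3) depth=32
  lookup 245.56.15.44: bits 11110101001110000000111100101100 walk d0:-→d1:-→d2:-→d3:-→d4:-→d5:-→d6:-→d7:-→d8:-→d9:-→d10:-→d11:-→d12:-→d13:-→d14:-→d15:-→d16:-→d17:-→d18:-→d19:-→d20:-→d21:-→d22:-→d23:-→d24:-→d25:-→d26:-→d27:-→d28:-→d29:-→d30:-→d31:-→d32:H3 -> H3
  + 0.0.0.0/0 (H5) depth=0
  + 61.7.213.142/32 (H0) depth=32
  del 61.7.213.142/32 (clear depth 32)
  del 245.56.15.44/32 (clear depth 32)
  + 0.0.0.0/0 (H2) depth=0
  + 245.0.0.0/8 (H1) depth=8
  + 192.0.0.0/2 (H0) depth=2
  lookup 245.0.0.61: bits 1111010100 walk d0:H2→d1:-→d2:H0→d3:-→d4:-→d5:-→d6:-→d7:-→d8:H1→d9:-→d10:- -> H1
  lookup 245.0.0.11: bits 1111010100 walk d0:H2→d1:-→d2:H0→d3:-→d4:-→d5:-→d6:-→d7:-→d8:H1→d9:-→d10:- -> H1
  lookup 245.0.0.24: bits 1111010100 walk d0:H2→d1:-→d2:H0→d3:-→d4:-→d5:-→d6:-→d7:-→d8:H1→d9:-→d10:- -> H1
  + 158.64.0.0/12 (H6) depth=12
  + 158.64.0.0/12 (H2) depth=12
  lookup 158.73.33.171: bits 1001111001001001001 walk d0:H2→d1:-→d2:-→d3:-→d4:-→d5:-→d6:-→d7:-→d8:-→d9:-→d10:-→d11:-→d12:H2→d13:-→d14:-→d15:-→d16:-→d17:-→d18:-→d19:H3 -> H3
  del 192.0.0.0/2 (clear depth 2)
  lookup 158.73.32.1: bits 1001111001001001001 walk d0:H2→d1:-→d2:-→d3:-→d4:-→d5:-→d6:-→d7:-→d8:-→d9:-→d10:-→d11:-→d12:H2→d13:-→d14:-→d15:-→d16:-→d17:-→d18:-→d19:H3 -> H3
  lookup 245.0.0.58: bits 1111010100 walk d0:H2→d1:-→d2:-→d3:-→d4:-→d5:-→d6:-→d7:-→d8:H1→d9:-→d10:- -> H1
  + 61.0.0.0/8 (H4) depth=8
  lookup 61.0.0.1: bits 0011110100000 walk d0:H2→d1:-→d2:-→d3:-→d4:-→d5:-→d6:-→d7:-→d8:H4→d9:-→d10:-→d11:-→d12:-→d13:- -> H4
  lookup 158.64.0.1: bits 100111100100 walk d0:H2→d1:-→d2:-→d3:-→d4:-→d5:-→d6:-→d7:-→d8:-→d9:-→d10:-→d11:-→d12:H2 -> H2
  lookup 158.65.240.223: bits 100111100100 walk d0:H2→d1:-→d2:-→d3:-→d4:-→d5:-→d6:-→d7:-→d8:-→d9:-→d10:-→d11:-→d12:H2 -> H2
  + 245.0.0.0/8 (H5) depth=8
  del 158.64.0.0/12 (clear depth 12)
  lookup 245.0.0.1: bits 1111010100 walk d0:H2→d1:-→d2:-→d3:-→d4:-→d5:-→d6:-→d7:-→d8:H5→d9:-→d10:- -> H5
  + 61.7.213.128/28 (H0) depth=28
  + 158.73.44.160/28 (H0) depth=28
  del 61.0.0.0/8 (clear depth 8)
  + 61.0.0.0/8 (H3) depth=8

== LOOKUPS ==
["H3","H1","H1","H1","H3","H3","H1","H4","H2","H2","H5"]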